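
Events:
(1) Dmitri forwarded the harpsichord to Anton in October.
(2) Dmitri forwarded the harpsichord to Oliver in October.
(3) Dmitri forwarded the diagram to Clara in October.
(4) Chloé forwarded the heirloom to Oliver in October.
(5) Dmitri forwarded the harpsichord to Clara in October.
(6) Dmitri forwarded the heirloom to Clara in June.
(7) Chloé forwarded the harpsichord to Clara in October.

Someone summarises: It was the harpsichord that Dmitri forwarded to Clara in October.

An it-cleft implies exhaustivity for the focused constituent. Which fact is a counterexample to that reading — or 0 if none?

3

Focus of the cleft: "the harpsichord" (the thing). Presupposed background: same agent, recipient, setting (Dmitri / Clara / in October).
The exhaustive reading says no other thing fits that background.
But fact (3) also has same agent, recipient, setting (Dmitri / Clara / in October), with thing = the diagram — so the exhaustive reading fails.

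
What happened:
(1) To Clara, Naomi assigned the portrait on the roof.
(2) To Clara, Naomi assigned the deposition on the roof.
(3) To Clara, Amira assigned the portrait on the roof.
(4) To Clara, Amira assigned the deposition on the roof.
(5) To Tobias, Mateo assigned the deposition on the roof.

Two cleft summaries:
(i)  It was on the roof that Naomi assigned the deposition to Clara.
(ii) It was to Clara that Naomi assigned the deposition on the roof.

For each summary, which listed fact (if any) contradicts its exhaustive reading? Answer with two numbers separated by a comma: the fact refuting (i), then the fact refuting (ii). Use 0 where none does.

(i): focus "on the roof". No fact shares same agent, thing, recipient (Naomi / the deposition / Clara) with a different setting. 0.
(ii): focus "Clara". No fact shares same agent, thing, setting (Naomi / the deposition / on the roof) with a different recipient. 0.

0, 0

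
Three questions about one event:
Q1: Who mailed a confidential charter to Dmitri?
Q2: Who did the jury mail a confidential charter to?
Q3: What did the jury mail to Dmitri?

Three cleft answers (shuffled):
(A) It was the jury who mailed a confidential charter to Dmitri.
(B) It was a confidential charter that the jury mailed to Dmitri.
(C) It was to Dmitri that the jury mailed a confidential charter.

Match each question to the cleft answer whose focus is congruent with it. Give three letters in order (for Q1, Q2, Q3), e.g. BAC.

Q1 asks about the subject (agent); cleft (A) focuses "the jury", which is the subject (agent) — so Q1 → A.
Q2 asks about the recipient; cleft (C) focuses "to Dmitri", which is the recipient — so Q2 → C.
Q3 asks about the direct object; cleft (B) focuses "a confidential charter", which is the direct object — so Q3 → B.
Mapping: Q1→A, Q2→C, Q3→B.

ACB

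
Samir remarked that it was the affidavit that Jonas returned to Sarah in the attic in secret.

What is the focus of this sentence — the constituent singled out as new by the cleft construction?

the affidavit

In an it-cleft "It was X that/who ...", the clefted constituent X is the focus; the that/who-clause expresses the presupposed open proposition.
Here the focus is "the affidavit". The backgrounded (presupposed) material includes "Jonas", "to Sarah", "in secret" and "in the attic".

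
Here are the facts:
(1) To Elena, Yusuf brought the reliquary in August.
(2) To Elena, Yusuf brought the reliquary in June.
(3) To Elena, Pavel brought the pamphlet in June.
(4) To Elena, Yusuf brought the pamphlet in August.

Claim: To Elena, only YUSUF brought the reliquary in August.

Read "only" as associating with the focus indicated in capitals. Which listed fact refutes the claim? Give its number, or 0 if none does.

0

Focus (in capitals) is "Yusuf" — the agent. "Only" excludes alternative agents while holding fixed the reliquary as thing and Elena as recipient and in August as setting.
No fact matches the reliquary as thing and Elena as recipient and in August as setting with a different agent — every other fact differs on at least one backgrounded slot. So no fact refutes it.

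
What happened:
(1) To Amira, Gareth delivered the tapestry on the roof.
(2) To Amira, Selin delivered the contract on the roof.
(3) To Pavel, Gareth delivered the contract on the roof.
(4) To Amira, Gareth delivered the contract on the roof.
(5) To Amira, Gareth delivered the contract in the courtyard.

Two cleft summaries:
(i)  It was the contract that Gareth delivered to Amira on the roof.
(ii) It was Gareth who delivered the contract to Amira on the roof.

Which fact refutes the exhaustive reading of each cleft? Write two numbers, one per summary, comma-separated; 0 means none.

1, 2

(i): focus "the contract". Looking for same agent, recipient, setting (Gareth / Amira / on the roof) with some other thing — fact (1) has the tapestry there. Refuted.
(ii): focus "Gareth". Looking for same thing, recipient, setting (the contract / Amira / on the roof) with some other agent — fact (2) has Selin there. Refuted.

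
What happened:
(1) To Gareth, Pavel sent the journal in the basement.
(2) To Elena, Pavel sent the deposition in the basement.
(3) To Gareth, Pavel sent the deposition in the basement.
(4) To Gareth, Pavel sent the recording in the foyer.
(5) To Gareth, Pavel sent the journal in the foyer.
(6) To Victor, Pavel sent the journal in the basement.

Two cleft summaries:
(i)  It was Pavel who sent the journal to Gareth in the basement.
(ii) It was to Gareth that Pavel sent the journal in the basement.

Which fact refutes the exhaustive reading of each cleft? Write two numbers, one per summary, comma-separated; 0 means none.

0, 6

Summary (i) focuses "Pavel" (the agent); background thing = the journal, recipient = Gareth, setting = in the basement. No fact matches that background with a different agent, so 0.
Summary (ii) focuses "Gareth" (the recipient); background agent = Pavel, thing = the journal, setting = in the basement. Fact (6) matches that background with recipient = Victor — refutes (ii).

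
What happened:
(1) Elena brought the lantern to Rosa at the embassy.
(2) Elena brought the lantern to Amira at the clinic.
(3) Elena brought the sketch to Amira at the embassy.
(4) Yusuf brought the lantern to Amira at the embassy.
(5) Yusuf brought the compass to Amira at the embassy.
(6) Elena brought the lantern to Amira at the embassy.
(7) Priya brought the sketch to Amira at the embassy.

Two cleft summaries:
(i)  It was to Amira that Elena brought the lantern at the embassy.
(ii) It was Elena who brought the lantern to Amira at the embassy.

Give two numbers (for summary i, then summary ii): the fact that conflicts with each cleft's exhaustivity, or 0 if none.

(i): focus "Amira". Looking for same agent, thing, setting (Elena / the lantern / at the embassy) with some other recipient — fact (1) has Rosa there. Refuted.
(ii): focus "Elena". Looking for same thing, recipient, setting (the lantern / Amira / at the embassy) with some other agent — fact (4) has Yusuf there. Refuted.

1, 4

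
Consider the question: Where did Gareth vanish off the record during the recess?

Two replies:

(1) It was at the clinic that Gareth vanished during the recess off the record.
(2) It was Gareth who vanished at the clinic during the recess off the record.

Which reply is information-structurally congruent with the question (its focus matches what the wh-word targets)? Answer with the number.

1

The question word "where" targets the location.
Option (1) clefts "at the clinic" — that matches what the question asks about.
Option (2) clefts "Gareth" — the subject (agent), not what was asked.
So the congruent reply is (1).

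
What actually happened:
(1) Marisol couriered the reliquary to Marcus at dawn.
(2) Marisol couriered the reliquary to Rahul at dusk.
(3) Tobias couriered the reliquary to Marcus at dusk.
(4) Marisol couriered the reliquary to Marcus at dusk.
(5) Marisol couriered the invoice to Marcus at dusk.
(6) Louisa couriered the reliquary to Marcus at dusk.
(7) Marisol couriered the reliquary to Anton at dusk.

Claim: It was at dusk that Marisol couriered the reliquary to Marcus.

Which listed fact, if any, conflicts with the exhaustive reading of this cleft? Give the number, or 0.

1

Focus of the cleft: "at dusk" (the setting). Presupposed background: same agent, thing, recipient (Marisol / the reliquary / Marcus).
The exhaustive reading says no other setting fits that background.
Fact (1) shares the background but with setting = at dawn; exhaustivity is violated.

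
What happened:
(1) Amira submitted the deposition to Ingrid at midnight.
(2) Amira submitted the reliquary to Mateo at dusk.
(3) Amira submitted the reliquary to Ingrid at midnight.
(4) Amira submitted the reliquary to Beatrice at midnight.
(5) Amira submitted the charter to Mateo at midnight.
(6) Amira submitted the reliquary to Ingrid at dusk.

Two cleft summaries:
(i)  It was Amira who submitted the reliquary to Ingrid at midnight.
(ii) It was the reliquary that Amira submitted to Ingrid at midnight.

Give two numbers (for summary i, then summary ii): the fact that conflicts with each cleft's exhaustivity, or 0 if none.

0, 1

(i): focus "Amira". No fact shares the reliquary as thing and Ingrid as recipient and at midnight as setting with a different agent. 0.
(ii): focus "the reliquary". Looking for Amira as agent and Ingrid as recipient and at midnight as setting with some other thing — fact (1) has the deposition there. Refuted.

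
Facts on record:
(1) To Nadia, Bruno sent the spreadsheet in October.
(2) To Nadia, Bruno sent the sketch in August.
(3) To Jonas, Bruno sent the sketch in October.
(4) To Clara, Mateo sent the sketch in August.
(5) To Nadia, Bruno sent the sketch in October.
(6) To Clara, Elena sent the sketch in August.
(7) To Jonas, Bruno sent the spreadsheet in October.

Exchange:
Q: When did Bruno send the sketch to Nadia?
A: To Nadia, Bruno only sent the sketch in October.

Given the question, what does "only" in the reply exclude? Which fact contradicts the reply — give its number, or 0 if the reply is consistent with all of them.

Answering "When did ...?" puts focus on the setting — here, "in October".
"Only" then excludes alternative settings while the background — agent = Bruno, thing = the sketch, recipient = Nadia — is held fixed.
Fact (2) keeps agent = Bruno, thing = the sketch, recipient = Nadia but has setting = in August; that refutes the reply.
(Fact (1) would refute a reading with focus on the thing — but that is not what the question asks.)

2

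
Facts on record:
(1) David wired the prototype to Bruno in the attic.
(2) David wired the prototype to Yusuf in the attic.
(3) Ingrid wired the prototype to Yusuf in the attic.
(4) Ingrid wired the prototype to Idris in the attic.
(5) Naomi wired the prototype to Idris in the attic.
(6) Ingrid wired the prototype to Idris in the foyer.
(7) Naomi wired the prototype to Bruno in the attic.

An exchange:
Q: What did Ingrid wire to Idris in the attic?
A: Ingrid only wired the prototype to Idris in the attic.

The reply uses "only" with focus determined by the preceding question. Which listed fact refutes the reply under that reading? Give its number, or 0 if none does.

The question "What did ...?" targets the thing, so in the reply the focus falls on "the prototype".
"Only" then excludes alternative things while the background — agent = Ingrid, recipient = Idris, setting = in the attic — is held fixed.
No listed fact shares that background with another thing. Nothing contradicts the reply.
(Fact (6) would refute a reading with focus on the setting — but that is not what the question asks.)

0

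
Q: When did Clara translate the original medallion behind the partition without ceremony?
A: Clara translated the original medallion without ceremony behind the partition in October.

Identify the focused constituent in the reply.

The wh-word "when" asks about the time.
In the answer, "Clara", "the original medallion", "without ceremony" and "behind the partition" are given — repeated from the question.
The constituent filling the time gap is "in October"; that is the focus and would carry nuclear stress.

in October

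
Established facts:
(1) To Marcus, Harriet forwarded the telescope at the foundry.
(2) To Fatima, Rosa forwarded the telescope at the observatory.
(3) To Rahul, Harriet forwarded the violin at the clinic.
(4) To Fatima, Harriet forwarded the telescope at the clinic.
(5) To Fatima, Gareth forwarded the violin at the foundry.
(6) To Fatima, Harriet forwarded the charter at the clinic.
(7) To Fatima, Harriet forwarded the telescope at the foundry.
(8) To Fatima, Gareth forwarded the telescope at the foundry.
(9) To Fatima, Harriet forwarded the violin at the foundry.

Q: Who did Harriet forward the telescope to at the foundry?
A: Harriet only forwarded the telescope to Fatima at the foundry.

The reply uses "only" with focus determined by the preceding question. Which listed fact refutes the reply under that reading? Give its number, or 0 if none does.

The question "Who did ... to ...?" targets the recipient, so in the reply the focus falls on "Fatima".
So "only" ranges over recipients; the rest (Harriet as agent and the telescope as thing and at the foundry as setting) is presupposed.
Fact (1) keeps Harriet as agent and the telescope as thing and at the foundry as setting but has recipient = Marcus; that refutes the reply.
(Fact (4) would refute a reading with focus on the setting — but that is not what the question asks.)

1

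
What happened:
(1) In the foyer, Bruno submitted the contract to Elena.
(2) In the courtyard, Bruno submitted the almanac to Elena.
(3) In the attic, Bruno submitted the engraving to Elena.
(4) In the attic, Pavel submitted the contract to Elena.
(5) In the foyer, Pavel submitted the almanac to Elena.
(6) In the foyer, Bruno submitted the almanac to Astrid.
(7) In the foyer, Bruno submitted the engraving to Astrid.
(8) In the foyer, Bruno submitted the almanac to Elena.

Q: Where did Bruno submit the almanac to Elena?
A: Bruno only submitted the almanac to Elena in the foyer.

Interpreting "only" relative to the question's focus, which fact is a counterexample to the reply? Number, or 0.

The question "Where did ...?" targets the setting, so in the reply the focus falls on "in the foyer".
So "only" ranges over settings; the rest (same agent, thing, recipient (Bruno / the almanac / Elena)) is presupposed.
Fact (2) keeps same agent, thing, recipient (Bruno / the almanac / Elena) but has setting = in the courtyard; that refutes the reply.
(Fact (1) would refute a reading with focus on the thing — but that is not what the question asks.)

2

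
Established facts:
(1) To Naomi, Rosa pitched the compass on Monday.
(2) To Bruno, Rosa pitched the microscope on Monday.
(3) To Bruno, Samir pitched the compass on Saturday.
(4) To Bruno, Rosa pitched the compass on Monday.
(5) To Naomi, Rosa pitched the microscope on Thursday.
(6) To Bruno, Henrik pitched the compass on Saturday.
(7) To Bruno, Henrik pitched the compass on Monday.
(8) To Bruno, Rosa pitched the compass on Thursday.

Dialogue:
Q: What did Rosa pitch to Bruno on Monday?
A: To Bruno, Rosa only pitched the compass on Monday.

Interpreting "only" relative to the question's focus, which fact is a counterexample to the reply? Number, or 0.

2

Answering "What did ...?" puts focus on the thing — here, "the compass".
So "only" ranges over things; the rest (Rosa as agent and Bruno as recipient and on Monday as setting) is presupposed.
Fact (2) shares the background with a different thing (the microscope) — counterexample.
(Fact (1) would refute a reading with focus on the recipient — but that is not what the question asks.)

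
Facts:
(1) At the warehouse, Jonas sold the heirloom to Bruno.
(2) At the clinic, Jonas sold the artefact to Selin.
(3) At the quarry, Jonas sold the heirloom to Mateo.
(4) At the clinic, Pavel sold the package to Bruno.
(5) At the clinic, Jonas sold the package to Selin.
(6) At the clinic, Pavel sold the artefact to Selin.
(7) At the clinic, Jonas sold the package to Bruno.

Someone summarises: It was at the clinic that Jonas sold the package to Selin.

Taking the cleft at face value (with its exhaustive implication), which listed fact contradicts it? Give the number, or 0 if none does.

0

Focus of the cleft: "at the clinic" (the setting). Presupposed background: Jonas as agent and the package as thing and Selin as recipient.
Exhaustivity: at the clinic is the only setting satisfying that background.
Every other fact differs from the presupposition on some backgrounded slot, so none challenges the exhaustivity.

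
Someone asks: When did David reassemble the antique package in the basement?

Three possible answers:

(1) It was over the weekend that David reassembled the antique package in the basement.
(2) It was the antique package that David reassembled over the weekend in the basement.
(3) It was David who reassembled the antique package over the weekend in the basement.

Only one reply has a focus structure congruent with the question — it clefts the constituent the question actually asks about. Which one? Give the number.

1

The question word "when" targets the time.
Option (1) clefts "over the weekend" — that matches what the question asks about.
Option (2) clefts "the antique package" — the direct object, not what was asked.
Option (3) clefts "David" — the subject (agent), not what was asked.
So the congruent reply is (1).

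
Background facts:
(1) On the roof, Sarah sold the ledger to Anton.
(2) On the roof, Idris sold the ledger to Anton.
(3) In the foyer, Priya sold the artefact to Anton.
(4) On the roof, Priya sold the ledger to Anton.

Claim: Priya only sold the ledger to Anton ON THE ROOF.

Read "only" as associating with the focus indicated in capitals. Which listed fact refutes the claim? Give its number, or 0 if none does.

0

Focus (in capitals) is "on the roof" — the setting. "Only" excludes alternative settings while holding fixed Priya as agent and the ledger as thing and Anton as recipient.
No fact matches Priya as agent and the ledger as thing and Anton as recipient with a different setting — every other fact differs on at least one backgrounded slot. So no fact refutes it.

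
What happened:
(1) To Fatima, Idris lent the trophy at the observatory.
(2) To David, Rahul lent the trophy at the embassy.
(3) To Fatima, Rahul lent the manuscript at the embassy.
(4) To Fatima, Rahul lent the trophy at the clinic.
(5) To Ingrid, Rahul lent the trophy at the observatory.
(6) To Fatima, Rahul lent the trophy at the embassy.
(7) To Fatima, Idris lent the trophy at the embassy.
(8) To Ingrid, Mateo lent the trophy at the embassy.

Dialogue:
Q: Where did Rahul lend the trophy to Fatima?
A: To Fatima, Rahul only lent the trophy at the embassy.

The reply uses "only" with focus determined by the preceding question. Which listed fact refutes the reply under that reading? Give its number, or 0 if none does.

The question "Where did ...?" targets the setting, so in the reply the focus falls on "at the embassy".
"Only" then excludes alternative settings while the background — Rahul as agent and the trophy as thing and Fatima as recipient — is held fixed.
Fact (4) shares the background with a different setting (at the clinic) — counterexample.
(Fact (3) would refute a reading with focus on the thing — but that is not what the question asks.)

4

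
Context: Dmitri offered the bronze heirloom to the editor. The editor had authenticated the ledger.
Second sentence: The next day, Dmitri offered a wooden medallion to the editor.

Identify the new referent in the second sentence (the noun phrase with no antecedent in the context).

a wooden medallion

"Dmitri" and "the editor" in the second sentence are given — already mentioned in the context.
"a wooden medallion" has no antecedent in the context; it is discourse-new (the indefinite article also signals a new referent).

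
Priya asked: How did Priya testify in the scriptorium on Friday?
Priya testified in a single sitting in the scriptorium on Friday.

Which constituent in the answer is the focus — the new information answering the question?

in a single sitting

The wh-word "how" asks about the manner.
In the answer, "Priya", "on Friday" and "in the scriptorium" are given — repeated from the question.
The constituent filling the manner gap is "in a single sitting"; that is the focus and would carry nuclear stress.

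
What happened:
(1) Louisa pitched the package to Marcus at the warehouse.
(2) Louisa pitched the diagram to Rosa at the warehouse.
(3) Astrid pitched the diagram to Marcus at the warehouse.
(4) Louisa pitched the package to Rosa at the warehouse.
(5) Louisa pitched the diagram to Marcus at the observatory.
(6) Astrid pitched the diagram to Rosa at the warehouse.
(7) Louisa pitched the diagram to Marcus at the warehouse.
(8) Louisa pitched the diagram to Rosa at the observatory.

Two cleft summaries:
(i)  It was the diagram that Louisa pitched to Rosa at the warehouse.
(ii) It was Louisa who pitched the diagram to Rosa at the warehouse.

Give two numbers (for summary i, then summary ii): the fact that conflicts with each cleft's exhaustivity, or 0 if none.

4, 6

Summary (i) focuses "the diagram" (the thing); background agent = Louisa, recipient = Rosa, setting = at the warehouse. Fact (4) matches that background with thing = the package — refutes (i).
Summary (ii) focuses "Louisa" (the agent); background thing = the diagram, recipient = Rosa, setting = at the warehouse. Fact (6) matches that background with agent = Astrid — refutes (ii).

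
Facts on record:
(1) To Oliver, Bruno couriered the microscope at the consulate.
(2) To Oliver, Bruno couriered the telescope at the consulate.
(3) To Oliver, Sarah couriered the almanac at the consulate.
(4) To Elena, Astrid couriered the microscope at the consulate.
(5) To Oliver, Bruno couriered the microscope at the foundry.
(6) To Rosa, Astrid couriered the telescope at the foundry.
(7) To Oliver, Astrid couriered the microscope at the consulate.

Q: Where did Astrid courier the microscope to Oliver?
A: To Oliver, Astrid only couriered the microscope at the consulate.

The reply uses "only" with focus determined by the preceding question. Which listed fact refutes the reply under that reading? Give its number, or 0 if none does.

Answering "Where did ...?" puts focus on the setting — here, "at the consulate".
"Only" then excludes alternative settings while the background — Astrid as agent and the microscope as thing and Oliver as recipient — is held fixed.
No listed fact shares that background with another setting. Nothing contradicts the reply.
(Fact (4) would refute a reading with focus on the recipient — but that is not what the question asks.)

0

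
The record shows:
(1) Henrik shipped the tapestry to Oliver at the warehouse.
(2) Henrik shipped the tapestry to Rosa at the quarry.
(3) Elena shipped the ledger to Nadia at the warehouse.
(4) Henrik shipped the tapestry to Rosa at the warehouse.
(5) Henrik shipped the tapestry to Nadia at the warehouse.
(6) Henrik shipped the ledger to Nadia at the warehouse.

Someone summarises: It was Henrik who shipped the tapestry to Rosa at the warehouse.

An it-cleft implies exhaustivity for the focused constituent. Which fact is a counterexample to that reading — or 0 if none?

0

Focus of the cleft: "Henrik" (the agent). Presupposed background: the tapestry as thing and Rosa as recipient and at the warehouse as setting.
Exhaustivity: Henrik is the only agent satisfying that background.
No listed fact matches the background with a different agent. Exhaustivity holds.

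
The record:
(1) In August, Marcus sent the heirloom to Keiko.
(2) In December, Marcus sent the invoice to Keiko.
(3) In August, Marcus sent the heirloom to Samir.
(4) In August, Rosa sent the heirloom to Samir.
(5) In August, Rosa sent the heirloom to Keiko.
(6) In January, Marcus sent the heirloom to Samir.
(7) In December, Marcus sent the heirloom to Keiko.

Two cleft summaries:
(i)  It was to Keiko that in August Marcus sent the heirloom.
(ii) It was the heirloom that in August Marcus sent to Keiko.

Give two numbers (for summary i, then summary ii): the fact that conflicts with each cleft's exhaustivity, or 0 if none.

3, 0

(i): focus "Keiko". Looking for agent = Marcus, thing = the heirloom, setting = in August with some other recipient — fact (3) has Samir there. Refuted.
(ii): focus "the heirloom". No fact shares agent = Marcus, recipient = Keiko, setting = in August with a different thing. 0.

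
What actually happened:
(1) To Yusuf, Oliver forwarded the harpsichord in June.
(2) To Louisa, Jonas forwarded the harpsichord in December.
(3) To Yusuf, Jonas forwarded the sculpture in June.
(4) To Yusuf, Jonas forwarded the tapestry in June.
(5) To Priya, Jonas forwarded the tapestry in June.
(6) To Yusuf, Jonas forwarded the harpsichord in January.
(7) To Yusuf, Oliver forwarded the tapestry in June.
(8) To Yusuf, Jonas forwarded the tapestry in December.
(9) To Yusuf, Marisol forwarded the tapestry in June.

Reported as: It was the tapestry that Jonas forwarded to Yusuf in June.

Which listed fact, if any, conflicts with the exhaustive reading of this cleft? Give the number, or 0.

3

The cleft puts "the tapestry" in focus and presupposes the open proposition with agent = Jonas, recipient = Yusuf, setting = in June.
Exhaustivity: the tapestry is the only thing satisfying that background.
But fact (3) also has agent = Jonas, recipient = Yusuf, setting = in June, with thing = the sculpture — so the exhaustive reading fails.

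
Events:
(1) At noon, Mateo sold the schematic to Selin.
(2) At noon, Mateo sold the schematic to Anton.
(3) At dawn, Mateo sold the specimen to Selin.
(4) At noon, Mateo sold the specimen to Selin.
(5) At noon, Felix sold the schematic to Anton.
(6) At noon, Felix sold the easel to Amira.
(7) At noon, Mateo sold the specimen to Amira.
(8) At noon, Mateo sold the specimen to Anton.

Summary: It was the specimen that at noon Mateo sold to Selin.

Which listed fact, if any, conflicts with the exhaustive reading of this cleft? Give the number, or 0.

Focus of the cleft: "the specimen" (the thing). Presupposed background: agent = Mateo, recipient = Selin, setting = at noon.
Exhaustivity: the specimen is the only thing satisfying that background.
Fact (1) shares the background but with thing = the schematic; exhaustivity is violated.

1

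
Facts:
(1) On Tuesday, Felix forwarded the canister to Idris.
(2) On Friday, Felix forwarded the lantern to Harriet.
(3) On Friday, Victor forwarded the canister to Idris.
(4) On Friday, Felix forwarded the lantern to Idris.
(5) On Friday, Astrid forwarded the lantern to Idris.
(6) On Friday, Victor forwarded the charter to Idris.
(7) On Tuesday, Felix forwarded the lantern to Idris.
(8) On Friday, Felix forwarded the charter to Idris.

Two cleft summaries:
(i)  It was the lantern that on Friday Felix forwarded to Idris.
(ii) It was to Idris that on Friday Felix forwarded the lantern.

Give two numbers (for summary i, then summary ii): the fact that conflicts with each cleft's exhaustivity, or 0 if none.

8, 2

(i): focus "the lantern". Looking for same agent, recipient, setting (Felix / Idris / on Friday) with some other thing — fact (8) has the charter there. Refuted.
(ii): focus "Idris". Looking for same agent, thing, setting (Felix / the lantern / on Friday) with some other recipient — fact (2) has Harriet there. Refuted.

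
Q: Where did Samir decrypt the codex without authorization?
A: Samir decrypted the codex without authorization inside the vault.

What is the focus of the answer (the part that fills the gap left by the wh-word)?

inside the vault

The wh-word "where" asks about the location.
In the answer, "Samir", "the codex" and "without authorization" are given — repeated from the question.
The constituent filling the location gap is "inside the vault"; that is the focus and would carry nuclear stress.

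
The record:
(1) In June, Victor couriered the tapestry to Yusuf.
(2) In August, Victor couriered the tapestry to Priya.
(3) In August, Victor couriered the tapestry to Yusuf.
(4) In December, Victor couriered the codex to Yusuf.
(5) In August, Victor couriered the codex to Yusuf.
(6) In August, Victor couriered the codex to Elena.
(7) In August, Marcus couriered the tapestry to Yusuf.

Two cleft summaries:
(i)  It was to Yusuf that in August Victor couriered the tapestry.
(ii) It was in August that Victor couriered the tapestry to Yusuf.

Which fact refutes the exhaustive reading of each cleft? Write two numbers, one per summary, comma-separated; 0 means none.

2, 1

(i): focus "Yusuf". Looking for agent = Victor, thing = the tapestry, setting = in August with some other recipient — fact (2) has Priya there. Refuted.
(ii): focus "in August". Looking for agent = Victor, thing = the tapestry, recipient = Yusuf with some other setting — fact (1) has in June there. Refuted.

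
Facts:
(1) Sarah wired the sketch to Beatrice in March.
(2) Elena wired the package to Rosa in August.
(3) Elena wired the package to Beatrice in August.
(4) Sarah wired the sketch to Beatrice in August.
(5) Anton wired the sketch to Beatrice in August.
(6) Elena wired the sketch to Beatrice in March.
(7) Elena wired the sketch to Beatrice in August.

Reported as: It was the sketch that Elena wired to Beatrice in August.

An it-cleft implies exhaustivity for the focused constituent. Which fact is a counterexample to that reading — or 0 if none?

Focus of the cleft: "the sketch" (the thing). Presupposed background: same agent, recipient, setting (Elena / Beatrice / in August).
The exhaustive reading says no other thing fits that background.
Fact (3) shares the background but with thing = the package; exhaustivity is violated.

3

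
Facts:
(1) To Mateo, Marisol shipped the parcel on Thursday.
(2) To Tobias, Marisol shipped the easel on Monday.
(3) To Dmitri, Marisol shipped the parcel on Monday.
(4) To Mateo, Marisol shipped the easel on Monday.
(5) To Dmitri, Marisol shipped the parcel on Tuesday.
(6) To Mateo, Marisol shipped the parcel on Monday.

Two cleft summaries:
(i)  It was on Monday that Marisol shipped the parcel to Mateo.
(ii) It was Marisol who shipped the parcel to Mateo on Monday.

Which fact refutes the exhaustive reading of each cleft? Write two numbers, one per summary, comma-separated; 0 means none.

Summary (i) focuses "on Monday" (the setting); background Marisol as agent and the parcel as thing and Mateo as recipient. Fact (1) matches that background with setting = on Thursday — refutes (i).
Summary (ii) focuses "Marisol" (the agent); background the parcel as thing and Mateo as recipient and on Monday as setting. No fact matches that background with a different agent, so 0.

1, 0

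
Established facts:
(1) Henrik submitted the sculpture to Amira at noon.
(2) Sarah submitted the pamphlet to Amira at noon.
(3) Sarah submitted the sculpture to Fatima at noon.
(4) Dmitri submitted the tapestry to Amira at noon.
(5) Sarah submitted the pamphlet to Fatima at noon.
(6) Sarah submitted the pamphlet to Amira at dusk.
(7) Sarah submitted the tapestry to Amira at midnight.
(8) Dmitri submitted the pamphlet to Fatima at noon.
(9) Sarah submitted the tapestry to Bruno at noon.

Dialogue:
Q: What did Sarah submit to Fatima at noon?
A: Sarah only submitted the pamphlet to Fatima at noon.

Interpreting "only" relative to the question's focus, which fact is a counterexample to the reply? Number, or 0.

The question "What did ...?" targets the thing, so in the reply the focus falls on "the pamphlet".
So "only" ranges over things; the rest (Sarah as agent and Fatima as recipient and at noon as setting) is presupposed.
Fact (3) shares the background with a different thing (the sculpture) — counterexample.
(Fact (2) would refute a reading with focus on the recipient — but that is not what the question asks.)

3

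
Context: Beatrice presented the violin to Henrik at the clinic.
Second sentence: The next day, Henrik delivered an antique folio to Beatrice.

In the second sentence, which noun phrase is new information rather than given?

an antique folio

"Henrik" and "Beatrice" in the second sentence are given — already mentioned in the context.
"an antique folio" has no antecedent in the context; it is discourse-new (the indefinite article also signals a new referent).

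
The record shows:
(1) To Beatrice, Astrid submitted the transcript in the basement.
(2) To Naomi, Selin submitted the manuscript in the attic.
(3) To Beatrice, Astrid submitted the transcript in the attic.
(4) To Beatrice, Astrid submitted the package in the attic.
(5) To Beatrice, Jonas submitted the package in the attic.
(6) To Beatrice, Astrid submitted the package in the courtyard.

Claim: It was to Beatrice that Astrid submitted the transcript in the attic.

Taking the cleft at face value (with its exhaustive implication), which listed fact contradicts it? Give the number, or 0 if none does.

0

The cleft puts "Beatrice" in focus and presupposes the open proposition with Astrid as agent and the transcript as thing and in the attic as setting.
Exhaustivity: Beatrice is the only recipient satisfying that background.
No listed fact matches the background with a different recipient. Exhaustivity holds.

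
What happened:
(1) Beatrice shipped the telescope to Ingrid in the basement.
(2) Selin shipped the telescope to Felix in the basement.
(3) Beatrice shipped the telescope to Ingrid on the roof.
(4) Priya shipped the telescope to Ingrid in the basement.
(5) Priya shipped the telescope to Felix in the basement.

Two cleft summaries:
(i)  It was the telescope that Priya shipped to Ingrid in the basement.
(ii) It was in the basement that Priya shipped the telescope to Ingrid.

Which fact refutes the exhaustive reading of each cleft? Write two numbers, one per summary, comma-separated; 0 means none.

Summary (i) focuses "the telescope" (the thing); background same agent, recipient, setting (Priya / Ingrid / in the basement). No fact matches that background with a different thing, so 0.
Summary (ii) focuses "in the basement" (the setting); background same agent, thing, recipient (Priya / the telescope / Ingrid). No fact matches that background with a different setting, so 0.

0, 0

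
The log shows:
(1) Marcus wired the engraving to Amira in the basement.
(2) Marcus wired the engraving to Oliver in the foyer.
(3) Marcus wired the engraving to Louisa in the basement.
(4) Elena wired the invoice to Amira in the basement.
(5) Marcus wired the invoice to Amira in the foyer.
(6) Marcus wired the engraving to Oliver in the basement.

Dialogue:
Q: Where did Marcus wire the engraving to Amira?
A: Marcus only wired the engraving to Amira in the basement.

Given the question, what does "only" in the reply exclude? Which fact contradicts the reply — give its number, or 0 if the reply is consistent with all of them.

0

The question "Where did ...?" targets the setting, so in the reply the focus falls on "in the basement".
So "only" ranges over settings; the rest (same agent, thing, recipient (Marcus / the engraving / Amira)) is presupposed.
No fact keeps same agent, thing, recipient (Marcus / the engraving / Amira) while changing the setting; every other fact differs on something backgrounded. The reply stands.
(Fact (3) would refute a reading with focus on the recipient — but that is not what the question asks.)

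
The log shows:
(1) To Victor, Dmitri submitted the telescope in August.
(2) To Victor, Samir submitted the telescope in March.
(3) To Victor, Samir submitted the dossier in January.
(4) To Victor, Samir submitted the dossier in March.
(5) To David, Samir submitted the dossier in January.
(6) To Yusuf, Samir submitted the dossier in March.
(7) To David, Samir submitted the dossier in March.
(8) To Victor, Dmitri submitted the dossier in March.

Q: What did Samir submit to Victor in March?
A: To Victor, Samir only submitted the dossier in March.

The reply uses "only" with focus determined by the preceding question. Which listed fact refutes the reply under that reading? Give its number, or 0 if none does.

2

The question "What did ...?" targets the thing, so in the reply the focus falls on "the dossier".
"Only" then excludes alternative things while the background — same agent, recipient, setting (Samir / Victor / in March) — is held fixed.
Fact (2) keeps same agent, recipient, setting (Samir / Victor / in March) but has thing = the telescope; that refutes the reply.
(Fact (3) would refute a reading with focus on the setting — but that is not what the question asks.)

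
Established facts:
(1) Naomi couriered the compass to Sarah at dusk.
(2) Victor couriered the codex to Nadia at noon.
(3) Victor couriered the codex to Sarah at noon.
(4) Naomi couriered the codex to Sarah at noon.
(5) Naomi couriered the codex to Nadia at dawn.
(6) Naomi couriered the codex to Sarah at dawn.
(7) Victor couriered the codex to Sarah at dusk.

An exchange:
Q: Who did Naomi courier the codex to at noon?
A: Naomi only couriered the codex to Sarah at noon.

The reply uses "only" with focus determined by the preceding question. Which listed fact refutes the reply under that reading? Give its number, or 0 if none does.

0

Answering "Who did ... to ...?" puts focus on the recipient — here, "Sarah".
So "only" ranges over recipients; the rest (agent = Naomi, thing = the codex, setting = at noon) is presupposed.
No listed fact shares that background with another recipient. Nothing contradicts the reply.
(Fact (6) would refute a reading with focus on the setting — but that is not what the question asks.)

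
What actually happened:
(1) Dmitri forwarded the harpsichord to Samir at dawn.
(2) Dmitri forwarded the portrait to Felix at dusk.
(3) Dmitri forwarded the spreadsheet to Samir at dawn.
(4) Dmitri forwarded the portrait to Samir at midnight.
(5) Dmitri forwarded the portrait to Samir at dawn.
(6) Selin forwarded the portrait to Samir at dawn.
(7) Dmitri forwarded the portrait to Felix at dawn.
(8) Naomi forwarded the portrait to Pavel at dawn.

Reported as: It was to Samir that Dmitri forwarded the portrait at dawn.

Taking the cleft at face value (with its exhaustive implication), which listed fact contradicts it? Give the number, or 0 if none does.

7

Focus of the cleft: "Samir" (the recipient). Presupposed background: agent = Dmitri, thing = the portrait, setting = at dawn.
The exhaustive reading says no other recipient fits that background.
But fact (7) also has agent = Dmitri, thing = the portrait, setting = at dawn, with recipient = Felix — so the exhaustive reading fails.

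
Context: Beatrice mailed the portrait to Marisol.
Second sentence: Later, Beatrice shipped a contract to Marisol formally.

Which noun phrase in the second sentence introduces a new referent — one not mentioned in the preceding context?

"Beatrice" and "Marisol" in the second sentence are given — already mentioned in the context.
"a contract" has no antecedent in the context; it is discourse-new (the indefinite article also signals a new referent).

a contract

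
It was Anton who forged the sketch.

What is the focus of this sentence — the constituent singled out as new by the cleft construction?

In an it-cleft "It was X that/who ...", the clefted constituent X is the focus; the that/who-clause expresses the presupposed open proposition.
Here the focus is "Anton". The backgrounded (presupposed) material includes "the sketch".

Anton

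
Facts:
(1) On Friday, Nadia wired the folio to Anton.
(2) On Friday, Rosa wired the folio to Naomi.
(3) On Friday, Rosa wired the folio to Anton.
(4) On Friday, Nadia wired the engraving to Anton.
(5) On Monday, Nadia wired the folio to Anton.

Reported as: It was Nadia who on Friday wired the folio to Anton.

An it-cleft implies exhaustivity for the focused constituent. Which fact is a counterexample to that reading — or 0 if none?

The cleft puts "Nadia" in focus and presupposes the open proposition with thing = the folio, recipient = Anton, setting = on Friday.
The exhaustive reading says no other agent fits that background.
But fact (3) also has thing = the folio, recipient = Anton, setting = on Friday, with agent = Rosa — so the exhaustive reading fails.

3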